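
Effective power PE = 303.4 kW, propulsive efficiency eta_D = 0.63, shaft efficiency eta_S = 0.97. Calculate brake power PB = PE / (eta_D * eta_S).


Formula: PB = PE / (eta_D * eta_S)
Step 1 — combined efficiency = eta_D * eta_S = 0.63 * 0.97 = 0.6111
Step 2 — PB = 303.4 / 0.6111 ≈ 496.48 kW (5 s.f.)

496.48 kW


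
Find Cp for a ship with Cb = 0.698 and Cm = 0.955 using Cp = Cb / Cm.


Formula: Cp = Cb / Cm
Substituting: Cp = 0.698 / 0.955
Result: Cp ≈ 0.73089 (5 s.f.)

0.73089


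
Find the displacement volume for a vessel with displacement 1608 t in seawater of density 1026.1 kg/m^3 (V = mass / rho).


Formula: V = mass / rho
Step 1 — convert tonnes to kg: 1608 t * 1000 = 1608000 kg
Step 2 — V = 1608000 / 1026.1 ≈ 1567.1 m^3 (5 s.f.)

1567.1 m^3


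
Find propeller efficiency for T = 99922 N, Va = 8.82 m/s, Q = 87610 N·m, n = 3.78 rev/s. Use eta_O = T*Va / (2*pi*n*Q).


Formula: eta = T * Va / (2 * pi * n * Q)
Step 1 — numerator = T * Va = 99922 * 8.82 = 881312.04
Step 2 — 2 * pi * n = 2 * pi * 3.78 = 23.75044
Step 3 — denominator = 23.75044 * 87610 = 2080776.05
Step 4 — eta = 881312.04 / 2080776.05 ≈ 0.42355 (5 s.f.)

0.42355


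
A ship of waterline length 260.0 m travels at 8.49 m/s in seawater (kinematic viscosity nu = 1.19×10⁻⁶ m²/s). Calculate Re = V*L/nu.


Formula: Re = V * L / nu
Step 1 — V * L = 8.49 * 260.0 = 2207.4 m^2/s
Step 2 — Re = 2207.4 / 1.19e-6 = 1.85e+09

1.85e+09


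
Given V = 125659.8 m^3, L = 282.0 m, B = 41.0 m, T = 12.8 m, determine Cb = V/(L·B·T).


Formula: Cb = V / (L * B * T)
Step 1 — L * B * T = 282.0 * 41.0 * 12.8 = 147993.6 m^3
Step 2 — Cb = 125659.8 / 147993.6 ≈ 0.84909 (5 s.f.)

0.84909


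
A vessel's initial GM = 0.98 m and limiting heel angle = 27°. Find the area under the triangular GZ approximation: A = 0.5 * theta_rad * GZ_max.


Formula: GZ_max = GM * sin(theta); Area = 0.5 * theta_rad * GZ_max
Step 1 — GZ_max = 0.98 * sin(27°) = 0.98 * 0.45399 = 0.44491 m
Step 2 — theta_rad = 27 * pi/180 = 0.471239 rad
Step 3 — Area = 0.5 * 0.471239 * 0.44491 ≈ 0.10483 m·rad (5 s.f.)

0.10483 m·rad


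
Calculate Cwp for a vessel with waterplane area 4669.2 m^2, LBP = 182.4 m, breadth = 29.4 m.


Formula: Cwp = Aw / (L * B)
Step 1 — L * B = 182.4 * 29.4 = 5362.56 m^2
Step 2 — Cwp = 4669.2 / 5362.56 ≈ 0.87070 (5 s.f.)

0.87070


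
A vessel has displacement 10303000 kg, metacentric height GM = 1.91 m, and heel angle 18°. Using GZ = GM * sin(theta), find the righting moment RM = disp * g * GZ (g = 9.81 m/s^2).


Formula: GZ = GM * sin(theta); RM = disp * g * GZ
Step 1 — GZ = 1.91 * sin(18°) = 1.91 * 0.309017 = 0.590222 m
Step 2 — RM = 10303000 * 9.81 * 0.590222 ≈ 59655000 N·m (5 s.f.)

59655000 N·m


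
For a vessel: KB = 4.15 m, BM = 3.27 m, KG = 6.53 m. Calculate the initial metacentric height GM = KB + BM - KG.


Formula: GM = KB + BM - KG
Step 1 — KM = KB + BM = 4.15 + 3.27 = 7.42 m
Step 2 — GM = KM - KG = 7.42 - 6.53 = 0.89 m

0.89 m


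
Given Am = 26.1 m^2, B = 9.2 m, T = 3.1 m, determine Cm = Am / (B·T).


Formula: Cm = Am / (B * T)
Step 1 — B * T = 9.2 * 3.1 = 28.52 m^2
Step 2 — Cm = 26.1 / 28.52 ≈ 0.91515 (5 s.f.)

0.91515


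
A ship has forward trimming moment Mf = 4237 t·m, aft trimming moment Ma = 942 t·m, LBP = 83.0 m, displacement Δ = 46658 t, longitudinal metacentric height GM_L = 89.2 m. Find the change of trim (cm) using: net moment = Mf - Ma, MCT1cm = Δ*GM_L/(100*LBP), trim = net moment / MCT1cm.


Formula: net trimming moment = Mf - Ma; MCT1cm = Δ*GM_L/(100*LBP); trim = net moment / MCT1cm
Step 1 — net trimming moment = 4237 - 942 = 3295 t·m
Step 2 — MCT1cm = 46658 * 89.2 / (100 * 83.0) = 501.433 t·m/cm
Step 3 — trim = 3295 / 501.433 ≈ 6.5712 cm (5 s.f.)

6.5712 cm


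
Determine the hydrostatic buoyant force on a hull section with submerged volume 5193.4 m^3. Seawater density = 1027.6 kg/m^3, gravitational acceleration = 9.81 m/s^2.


Formula: Fb = rho * g * V
Substituting: Fb = 1027.6 * 9.81 * 5193.4
Intermediate: 1027.6 * 9.81 = 10080.756
Result: Fb = 10080.756 * 5193.4 ≈ 52353000 N (5 s.f.)

52353000 N


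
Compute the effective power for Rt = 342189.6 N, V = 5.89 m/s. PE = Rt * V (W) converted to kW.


Formula: PE = Rt * V / 1000 (kW)
Step 1 — PE (W) = 342189.6 * 5.89 = 2015496.744 W
Step 2 — PE (kW) = 2015496.744 / 1000 ≈ 2015.5 kW (5 s.f.)

2015.5 kW


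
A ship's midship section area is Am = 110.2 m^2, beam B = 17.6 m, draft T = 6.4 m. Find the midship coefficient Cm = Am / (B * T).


Formula: Cm = Am / (B * T)
Step 1 — B * T = 17.6 * 6.4 = 112.64 m^2
Step 2 — Cm = 110.2 / 112.64 ≈ 0.97834 (5 s.f.)

0.97834


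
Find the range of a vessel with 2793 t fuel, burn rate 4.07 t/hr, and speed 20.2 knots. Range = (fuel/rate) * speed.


Formula: endurance = fuel / rate; range = endurance * speed
Step 1 — endurance = 2793 / 4.07 = 686.2408 hours
Step 2 — range = 686.2408 * 20.2 ≈ 13862 nautical miles (5 s.f.)

13862 NM


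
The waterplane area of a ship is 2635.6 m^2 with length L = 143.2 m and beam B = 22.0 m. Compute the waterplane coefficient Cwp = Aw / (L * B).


Formula: Cwp = Aw / (L * B)
Step 1 — L * B = 143.2 * 22.0 = 3150.4 m^2
Step 2 — Cwp = 2635.6 / 3150.4 ≈ 0.83659 (5 s.f.)

0.83659


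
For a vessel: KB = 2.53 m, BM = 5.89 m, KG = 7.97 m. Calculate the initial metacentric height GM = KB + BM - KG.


Formula: GM = KB + BM - KG
Step 1 — KM = KB + BM = 2.53 + 5.89 = 8.42 m
Step 2 — GM = KM - KG = 8.42 - 7.97 = 0.45 m

0.45 m


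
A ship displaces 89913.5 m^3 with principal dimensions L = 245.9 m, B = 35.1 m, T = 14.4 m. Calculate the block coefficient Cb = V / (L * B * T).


Formula: Cb = V / (L * B * T)
Step 1 — L * B * T = 245.9 * 35.1 * 14.4 = 124287.696 m^3
Step 2 — Cb = 89913.5 / 124287.696 ≈ 0.72343 (5 s.f.)

0.72343


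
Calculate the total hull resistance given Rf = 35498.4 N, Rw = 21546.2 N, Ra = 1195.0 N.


Formula: Rt = Rf + Rw + Ra
Substituting: Rt = 35498.4 + 21546.2 + 1195.0
Result: Rt = 58239.6 N

58239.6 N


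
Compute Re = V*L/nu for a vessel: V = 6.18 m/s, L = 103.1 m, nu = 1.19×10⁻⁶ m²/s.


Formula: Re = V * L / nu
Step 1 — V * L = 6.18 * 103.1 = 637.158 m^2/s
Step 2 — Re = 637.158 / 1.19e-6 = 5.35e+08

5.35e+08


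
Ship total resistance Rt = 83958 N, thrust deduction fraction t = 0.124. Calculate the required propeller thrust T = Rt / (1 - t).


Formula: T = Rt / (1 - t)
Step 1 — (1 - t) = 1 - 0.124 = 0.876
Step 2 — T = 83958 / 0.876 ≈ 95842 N (5 s.f.)

95842 N


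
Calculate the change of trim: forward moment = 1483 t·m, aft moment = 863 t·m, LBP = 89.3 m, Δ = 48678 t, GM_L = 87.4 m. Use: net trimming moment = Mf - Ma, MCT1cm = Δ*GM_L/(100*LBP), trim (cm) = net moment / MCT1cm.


Formula: net trimming moment = Mf - Ma; MCT1cm = Δ*GM_L/(100*LBP); trim = net moment / MCT1cm
Step 1 — net trimming moment = 1483 - 863 = 620 t·m
Step 2 — MCT1cm = 48678 * 87.4 / (100 * 89.3) = 476.423 t·m/cm
Step 3 — trim = 620 / 476.423 ≈ 1.3014 cm (5 s.f.)

1.3014 cm


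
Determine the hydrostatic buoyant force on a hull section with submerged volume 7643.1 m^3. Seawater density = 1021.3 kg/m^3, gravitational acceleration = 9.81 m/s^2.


Formula: Fb = rho * g * V
Substituting: Fb = 1021.3 * 9.81 * 7643.1
Intermediate: 1021.3 * 9.81 = 10018.953
Result: Fb = 10018.953 * 7643.1 ≈ 76576000 N (5 s.f.)

76576000 N


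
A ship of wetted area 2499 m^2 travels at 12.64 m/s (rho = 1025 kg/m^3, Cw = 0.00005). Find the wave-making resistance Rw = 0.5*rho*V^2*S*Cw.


Formula: Rw = 0.5 * rho * V^2 * S * Cw
Step 1 — V^2 = 12.64^2 = 159.7696
Step 2 — 0.5 * rho * V^2 = 0.5 * 1025 * 159.7696 = 81881.92
Step 3 — Rw = 81881.92 * 2499 * 0.00005 ≈ 10231 N (5 s.f.)

10231 N


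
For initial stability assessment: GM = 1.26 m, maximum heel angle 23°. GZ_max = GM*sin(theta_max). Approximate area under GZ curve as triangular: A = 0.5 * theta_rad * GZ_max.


Formula: GZ_max = GM * sin(theta); Area = 0.5 * theta_rad * GZ_max
Step 1 — GZ_max = 1.26 * sin(23°) = 1.26 * 0.390731 = 0.492321 m
Step 2 — theta_rad = 23 * pi/180 = 0.401426 rad
Step 3 — Area = 0.5 * 0.401426 * 0.492321 ≈ 0.098815 m·rad (5 s.f.)

0.098815 m·rad


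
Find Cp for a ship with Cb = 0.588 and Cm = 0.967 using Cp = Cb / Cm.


Formula: Cp = Cb / Cm
Substituting: Cp = 0.588 / 0.967
Result: Cp ≈ 0.60807 (5 s.f.)

0.60807


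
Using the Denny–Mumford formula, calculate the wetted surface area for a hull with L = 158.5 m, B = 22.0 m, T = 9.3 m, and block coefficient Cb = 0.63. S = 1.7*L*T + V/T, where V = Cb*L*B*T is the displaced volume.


Formula: S = 1.7*L*T + V/T with V = Cb*L*B*T, i.e. S = L * (1.7*T + Cb*B)
Step 1 — 1.7*T = 1.7 * 9.3 = 15.81 m
Step 2 — Cb*B = 0.63 * 22.0 = 13.86 m
Step 3 — 1.7*T + Cb*B = 15.81 + 13.86 = 29.67 m
Step 4 — S = 158.5 * 29.67 ≈ 4702.7 m^2 (5 s.f.)

4702.7 m^2


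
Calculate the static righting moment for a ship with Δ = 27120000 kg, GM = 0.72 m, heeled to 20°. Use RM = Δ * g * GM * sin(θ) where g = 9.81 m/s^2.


Formula: GZ = GM * sin(theta); RM = disp * g * GZ
Step 1 — GZ = 0.72 * sin(20°) = 0.72 * 0.34202 = 0.246254 m
Step 2 — RM = 27120000 * 9.81 * 0.246254 ≈ 65515000 N·m (5 s.f.)

65515000 N·m


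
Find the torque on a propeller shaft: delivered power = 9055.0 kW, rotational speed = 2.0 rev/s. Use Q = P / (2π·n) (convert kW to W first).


Formula: Q = P_W / (2 * pi * n)
Step 1 — P_W = 9055.0 kW * 1000 = 9055000.0 W
Step 2 — 2 * pi * n = 2 * pi * 2.0 = 12.566371
Step 3 — Q = 9055000.0 / 12.566371 ≈ 720570 N·m (5 s.f.)

720570 N·m


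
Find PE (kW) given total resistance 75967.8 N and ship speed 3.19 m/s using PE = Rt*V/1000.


Formula: PE = Rt * V / 1000 (kW)
Step 1 — PE (W) = 75967.8 * 3.19 = 242337.282 W
Step 2 — PE (kW) = 242337.282 / 1000 ≈ 242.34 kW (5 s.f.)

242.34 kW


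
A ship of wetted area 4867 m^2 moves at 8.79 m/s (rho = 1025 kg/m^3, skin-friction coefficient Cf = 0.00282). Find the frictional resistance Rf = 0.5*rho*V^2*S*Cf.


Formula: Rf = 0.5 * rho * V^2 * S * Cf
Step 1 — V^2 = 8.79^2 = 77.2641
Step 2 — 0.5 * rho * V^2 = 0.5 * 1025 * 77.2641 = 39597.85125
Step 3 — Rf = 39597.85125 * 4867 * 0.00282 ≈ 543480 N (5 s.f.)

543480 N


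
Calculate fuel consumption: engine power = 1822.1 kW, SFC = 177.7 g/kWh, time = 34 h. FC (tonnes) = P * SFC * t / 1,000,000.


Formula: FC (tonnes) = P * SFC * t / 1,000,000
Step 1 — P * SFC * t = 1822.1 * 177.7 * 34 = 11008763.78 g
Step 2 — FC (tonnes) = 11008763.78 / 1,000,000 ≈ 11.009 tonnes (5 s.f.)

11.009 tonnes


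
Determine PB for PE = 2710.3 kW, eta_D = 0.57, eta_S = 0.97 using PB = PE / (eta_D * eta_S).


Formula: PB = PE / (eta_D * eta_S)
Step 1 — combined efficiency = eta_D * eta_S = 0.57 * 0.97 = 0.5529
Step 2 — PB = 2710.3 / 0.5529 ≈ 4902.0 kW (5 s.f.)

4902.0 kW


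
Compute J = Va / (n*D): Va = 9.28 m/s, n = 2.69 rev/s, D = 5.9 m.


Formula: J = Va / (n * D)
Step 1 — n * D = 2.69 * 5.9 = 15.871
Step 2 — J = 9.28 / 15.871 ≈ 0.58471 (5 s.f.)

0.58471


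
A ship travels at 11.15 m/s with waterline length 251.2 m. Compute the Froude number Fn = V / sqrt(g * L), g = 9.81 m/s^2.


Formula: Fn = V / sqrt(g * L)
Step 1 — g * L = 9.81 * 251.2 = 2464.272
Step 2 — sqrt(g * L) = sqrt(2464.272) = 49.641434
Step 3 — Fn = 11.15 / 49.641434 ≈ 0.22461 (5 s.f.)

0.22461


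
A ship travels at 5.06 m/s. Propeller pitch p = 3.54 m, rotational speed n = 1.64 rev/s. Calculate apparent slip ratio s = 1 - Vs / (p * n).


Formula: s = 1 - Vs / (p * n)
Step 1 — p * n = 3.54 * 1.64 = 5.8056
Step 2 — Vs / (p*n) = 5.06 / 5.8056 = 0.871572 (6 d.p.)
Step 3 — s = 1 - 0.871572 = 0.128428

0.128428


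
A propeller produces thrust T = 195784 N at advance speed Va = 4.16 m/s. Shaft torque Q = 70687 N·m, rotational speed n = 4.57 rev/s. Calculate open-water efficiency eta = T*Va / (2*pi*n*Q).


Formula: eta = T * Va / (2 * pi * n * Q)
Step 1 — numerator = T * Va = 195784 * 4.16 = 814461.44
Step 2 — 2 * pi * n = 2 * pi * 4.57 = 28.714157
Step 3 — denominator = 28.714157 * 70687 = 2029717.62
Step 4 — eta = 814461.44 / 2029717.62 ≈ 0.40127 (5 s.f.)

0.40127


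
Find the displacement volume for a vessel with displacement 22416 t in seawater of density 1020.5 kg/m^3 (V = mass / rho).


Formula: V = mass / rho
Step 1 — convert tonnes to kg: 22416 t * 1000 = 22416000 kg
Step 2 — V = 22416000 / 1020.5 ≈ 21966 m^3 (5 s.f.)

21966 m^3


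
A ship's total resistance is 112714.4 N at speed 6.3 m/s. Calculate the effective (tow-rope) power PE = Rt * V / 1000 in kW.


Formula: PE = Rt * V / 1000 (kW)
Step 1 — PE (W) = 112714.4 * 6.3 = 710100.72 W
Step 2 — PE (kW) = 710100.72 / 1000 ≈ 710.10 kW (5 s.f.)

710.10 kW


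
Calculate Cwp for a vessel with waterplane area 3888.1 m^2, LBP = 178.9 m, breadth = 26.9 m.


Formula: Cwp = Aw / (L * B)
Step 1 — L * B = 178.9 * 26.9 = 4812.41 m^2
Step 2 — Cwp = 3888.1 / 4812.41 ≈ 0.80793 (5 s.f.)

0.80793


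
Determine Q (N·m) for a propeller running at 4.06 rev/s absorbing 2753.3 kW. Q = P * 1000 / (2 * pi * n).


Formula: Q = P_W / (2 * pi * n)
Step 1 — P_W = 2753.3 kW * 1000 = 2753300.0 W
Step 2 — 2 * pi * n = 2 * pi * 4.06 = 25.509732
Step 3 — Q = 2753300.0 / 25.509732 ≈ 107930 N·m (5 s.f.)

107930 N·m


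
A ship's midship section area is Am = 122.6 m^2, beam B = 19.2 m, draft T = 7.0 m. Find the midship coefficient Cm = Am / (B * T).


Formula: Cm = Am / (B * T)
Step 1 — B * T = 19.2 * 7.0 = 134.4 m^2
Step 2 — Cm = 122.6 / 134.4 ≈ 0.91220 (5 s.f.)

0.91220


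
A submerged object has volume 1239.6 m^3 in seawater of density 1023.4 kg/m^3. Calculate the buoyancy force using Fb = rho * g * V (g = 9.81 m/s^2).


Formula: Fb = rho * g * V
Substituting: Fb = 1023.4 * 9.81 * 1239.6
Intermediate: 1023.4 * 9.81 = 10039.554
Result: Fb = 10039.554 * 1239.6 ≈ 12445000 N (5 s.f.)

12445000 N


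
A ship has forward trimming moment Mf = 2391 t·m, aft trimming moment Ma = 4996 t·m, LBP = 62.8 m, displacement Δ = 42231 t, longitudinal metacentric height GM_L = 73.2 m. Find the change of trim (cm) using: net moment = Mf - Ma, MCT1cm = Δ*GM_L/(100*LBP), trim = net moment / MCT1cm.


Formula: net trimming moment = Mf - Ma; MCT1cm = Δ*GM_L/(100*LBP); trim = net moment / MCT1cm
Step 1 — net trimming moment = 2391 - 4996 = -2605 t·m
Step 2 — MCT1cm = 42231 * 73.2 / (100 * 62.8) = 492.2467 t·m/cm
Step 3 — trim = -2605 / 492.2467 ≈ -5.2921 cm (5 s.f.)

-5.2921 cm


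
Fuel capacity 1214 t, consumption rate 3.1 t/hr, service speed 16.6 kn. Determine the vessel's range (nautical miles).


Formula: endurance = fuel / rate; range = endurance * speed
Step 1 — endurance = 1214 / 3.1 = 391.6129 hours
Step 2 — range = 391.6129 * 16.6 ≈ 6500.8 nautical miles (5 s.f.)

6500.8 NM


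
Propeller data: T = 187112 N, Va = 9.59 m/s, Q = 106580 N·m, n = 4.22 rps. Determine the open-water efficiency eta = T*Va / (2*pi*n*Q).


Formula: eta = T * Va / (2 * pi * n * Q)
Step 1 — numerator = T * Va = 187112 * 9.59 = 1794404.08
Step 2 — 2 * pi * n = 2 * pi * 4.22 = 26.515042
Step 3 — denominator = 26.515042 * 106580 = 2825973.18
Step 4 — eta = 1794404.08 / 2825973.18 ≈ 0.63497 (5 s.f.)

0.63497


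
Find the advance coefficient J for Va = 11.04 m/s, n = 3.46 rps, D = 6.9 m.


Formula: J = Va / (n * D)
Step 1 — n * D = 3.46 * 6.9 = 23.874
Step 2 — J = 11.04 / 23.874 ≈ 0.46243 (5 s.f.)

0.46243


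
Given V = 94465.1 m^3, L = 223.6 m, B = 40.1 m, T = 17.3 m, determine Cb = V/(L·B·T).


Formula: Cb = V / (L * B * T)
Step 1 — L * B * T = 223.6 * 40.1 * 17.3 = 155118.028 m^3
Step 2 — Cb = 94465.1 / 155118.028 ≈ 0.60899 (5 s.f.)

0.60899


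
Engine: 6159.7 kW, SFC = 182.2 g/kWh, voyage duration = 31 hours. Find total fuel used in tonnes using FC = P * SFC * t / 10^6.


Formula: FC (tonnes) = P * SFC * t / 1,000,000
Step 1 — P * SFC * t = 6159.7 * 182.2 * 31 = 34791217.54 g
Step 2 — FC (tonnes) = 34791217.54 / 1,000,000 ≈ 34.791 tonnes (5 s.f.)

34.791 tonnes


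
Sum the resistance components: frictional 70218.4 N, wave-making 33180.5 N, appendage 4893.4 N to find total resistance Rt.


Formula: Rt = Rf + Rw + Ra
Substituting: Rt = 70218.4 + 33180.5 + 4893.4
Result: Rt = 108292.3 N

108292.3 N


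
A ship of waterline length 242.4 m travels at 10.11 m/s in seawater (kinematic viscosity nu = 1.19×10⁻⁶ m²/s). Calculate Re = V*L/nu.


Formula: Re = V * L / nu
Step 1 — V * L = 10.11 * 242.4 = 2450.664 m^2/s
Step 2 — Re = 2450.664 / 1.19e-6 = 2.06e+09

2.06e+09


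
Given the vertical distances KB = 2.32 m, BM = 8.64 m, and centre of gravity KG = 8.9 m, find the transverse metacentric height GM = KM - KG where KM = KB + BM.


Formula: GM = KB + BM - KG
Step 1 — KM = KB + BM = 2.32 + 8.64 = 10.96 m
Step 2 — GM = KM - KG = 10.96 - 8.9 = 2.06 m

2.06 m


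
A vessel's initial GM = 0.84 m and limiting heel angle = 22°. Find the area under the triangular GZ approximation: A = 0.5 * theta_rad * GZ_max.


Formula: GZ_max = GM * sin(theta); Area = 0.5 * theta_rad * GZ_max
Step 1 — GZ_max = 0.84 * sin(22°) = 0.84 * 0.374607 = 0.31467 m
Step 2 — theta_rad = 22 * pi/180 = 0.383972 rad
Step 3 — Area = 0.5 * 0.383972 * 0.31467 ≈ 0.060412 m·rad (5 s.f.)

0.060412 m·rad


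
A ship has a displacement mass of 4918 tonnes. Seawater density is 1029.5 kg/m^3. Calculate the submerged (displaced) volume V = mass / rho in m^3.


Formula: V = mass / rho
Step 1 — convert tonnes to kg: 4918 t * 1000 = 4918000 kg
Step 2 — V = 4918000 / 1029.5 ≈ 4777.1 m^3 (5 s.f.)

4777.1 m^3


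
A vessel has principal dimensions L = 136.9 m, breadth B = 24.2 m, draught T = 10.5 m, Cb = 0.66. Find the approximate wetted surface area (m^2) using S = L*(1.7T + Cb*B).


Formula: S = 1.7*L*T + V/T with V = Cb*L*B*T, i.e. S = L * (1.7*T + Cb*B)
Step 1 — 1.7*T = 1.7 * 10.5 = 17.85 m
Step 2 — Cb*B = 0.66 * 24.2 = 15.972 m
Step 3 — 1.7*T + Cb*B = 17.85 + 15.972 = 33.822 m
Step 4 — S = 136.9 * 33.822 ≈ 4630.2 m^2 (5 s.f.)

4630.2 m^2


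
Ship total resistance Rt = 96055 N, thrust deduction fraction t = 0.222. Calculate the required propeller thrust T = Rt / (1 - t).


Formula: T = Rt / (1 - t)
Step 1 — (1 - t) = 1 - 0.222 = 0.778
Step 2 — T = 96055 / 0.778 ≈ 123460 N (5 s.f.)

123460 N


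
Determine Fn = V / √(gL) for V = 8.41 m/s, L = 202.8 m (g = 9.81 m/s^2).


Formula: Fn = V / sqrt(g * L)
Step 1 — g * L = 9.81 * 202.8 = 1989.468
Step 2 — sqrt(g * L) = sqrt(1989.468) = 44.603453
Step 3 — Fn = 8.41 / 44.603453 ≈ 0.18855 (5 s.f.)

0.18855


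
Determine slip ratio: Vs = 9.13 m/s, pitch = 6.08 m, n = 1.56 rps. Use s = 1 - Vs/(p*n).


Formula: s = 1 - Vs / (p * n)
Step 1 — p * n = 6.08 * 1.56 = 9.4848
Step 2 — Vs / (p*n) = 9.13 / 9.4848 = 0.962593 (6 d.p.)
Step 3 — s = 1 - 0.962593 = 0.037407

0.037407


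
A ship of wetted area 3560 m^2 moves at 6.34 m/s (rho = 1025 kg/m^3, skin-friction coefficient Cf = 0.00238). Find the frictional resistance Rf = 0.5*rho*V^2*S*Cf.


Formula: Rf = 0.5 * rho * V^2 * S * Cf
Step 1 — V^2 = 6.34^2 = 40.1956
Step 2 — 0.5 * rho * V^2 = 0.5 * 1025 * 40.1956 = 20600.245
Step 3 — Rf = 20600.245 * 3560 * 0.00238 ≈ 174540 N (5 s.f.)

174540 N


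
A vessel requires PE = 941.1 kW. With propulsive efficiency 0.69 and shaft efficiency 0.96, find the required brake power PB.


Formula: PB = PE / (eta_D * eta_S)
Step 1 — combined efficiency = eta_D * eta_S = 0.69 * 0.96 = 0.6624
Step 2 — PB = 941.1 / 0.6624 ≈ 1420.7 kW (5 s.f.)

1420.7 kW


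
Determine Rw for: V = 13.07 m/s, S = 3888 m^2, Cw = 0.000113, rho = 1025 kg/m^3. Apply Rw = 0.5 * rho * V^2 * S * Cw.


Formula: Rw = 0.5 * rho * V^2 * S * Cw
Step 1 — V^2 = 13.07^2 = 170.8249
Step 2 — 0.5 * rho * V^2 = 0.5 * 1025 * 170.8249 = 87547.76125
Step 3 — Rw = 87547.76125 * 3888 * 0.000113 ≈ 38464 N (5 s.f.)

38464 N


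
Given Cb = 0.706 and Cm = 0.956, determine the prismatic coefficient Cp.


Formula: Cp = Cb / Cm
Substituting: Cp = 0.706 / 0.956
Result: Cp ≈ 0.73849 (5 s.f.)

0.73849


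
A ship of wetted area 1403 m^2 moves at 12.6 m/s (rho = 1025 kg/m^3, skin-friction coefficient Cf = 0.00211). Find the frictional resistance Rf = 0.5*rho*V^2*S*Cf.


Formula: Rf = 0.5 * rho * V^2 * S * Cf
Step 1 — V^2 = 12.6^2 = 158.76
Step 2 — 0.5 * rho * V^2 = 0.5 * 1025 * 158.76 = 81364.5
Step 3 — Rf = 81364.5 * 1403 * 0.00211 ≈ 240870 N (5 s.f.)

240870 N


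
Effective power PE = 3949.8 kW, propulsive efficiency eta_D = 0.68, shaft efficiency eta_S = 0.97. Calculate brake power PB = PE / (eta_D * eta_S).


Formula: PB = PE / (eta_D * eta_S)
Step 1 — combined efficiency = eta_D * eta_S = 0.68 * 0.97 = 0.6596
Step 2 — PB = 3949.8 / 0.6596 ≈ 5988.2 kW (5 s.f.)

5988.2 kW


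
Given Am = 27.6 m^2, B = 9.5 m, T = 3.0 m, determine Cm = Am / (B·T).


Formula: Cm = Am / (B * T)
Step 1 — B * T = 9.5 * 3.0 = 28.5 m^2
Step 2 — Cm = 27.6 / 28.5 ≈ 0.96842 (5 s.f.)

0.96842


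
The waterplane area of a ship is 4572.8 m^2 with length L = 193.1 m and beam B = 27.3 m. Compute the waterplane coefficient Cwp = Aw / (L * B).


Formula: Cwp = Aw / (L * B)
Step 1 — L * B = 193.1 * 27.3 = 5271.63 m^2
Step 2 — Cwp = 4572.8 / 5271.63 ≈ 0.86744 (5 s.f.)

0.86744


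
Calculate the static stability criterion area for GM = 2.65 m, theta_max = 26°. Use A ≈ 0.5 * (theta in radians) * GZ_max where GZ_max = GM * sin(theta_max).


Formula: GZ_max = GM * sin(theta); Area = 0.5 * theta_rad * GZ_max
Step 1 — GZ_max = 2.65 * sin(26°) = 2.65 * 0.438371 = 1.161683 m
Step 2 — theta_rad = 26 * pi/180 = 0.453786 rad
Step 3 — Area = 0.5 * 0.453786 * 1.161683 ≈ 0.26358 m·rad (5 s.f.)

0.26358 m·rad


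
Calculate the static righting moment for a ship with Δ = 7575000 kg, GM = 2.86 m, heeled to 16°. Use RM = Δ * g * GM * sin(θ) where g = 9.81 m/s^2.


Formula: GZ = GM * sin(theta); RM = disp * g * GZ
Step 1 — GZ = 2.86 * sin(16°) = 2.86 * 0.275637 = 0.788322 m
Step 2 — RM = 7575000 * 9.81 * 0.788322 ≈ 58581000 N·m (5 s.f.)

58581000 N·m


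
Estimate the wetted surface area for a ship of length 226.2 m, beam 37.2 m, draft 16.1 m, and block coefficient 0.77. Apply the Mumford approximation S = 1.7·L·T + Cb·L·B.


Formula: S = 1.7*L*T + V/T with V = Cb*L*B*T, i.e. S = L * (1.7*T + Cb*B)
Step 1 — 1.7*T = 1.7 * 16.1 = 27.37 m
Step 2 — Cb*B = 0.77 * 37.2 = 28.644 m
Step 3 — 1.7*T + Cb*B = 27.37 + 28.644 = 56.014 m
Step 4 — S = 226.2 * 56.014 ≈ 12670 m^2 (5 s.f.)

12670 m^2


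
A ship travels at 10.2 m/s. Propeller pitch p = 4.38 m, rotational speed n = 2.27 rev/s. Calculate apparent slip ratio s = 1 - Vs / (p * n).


Formula: s = 1 - Vs / (p * n)
Step 1 — p * n = 4.38 * 2.27 = 9.9426
Step 2 — Vs / (p*n) = 10.2 / 9.9426 = 1.025889 (6 d.p.)
Step 3 — s = 1 - 1.025889 = -0.025889

-0.025889


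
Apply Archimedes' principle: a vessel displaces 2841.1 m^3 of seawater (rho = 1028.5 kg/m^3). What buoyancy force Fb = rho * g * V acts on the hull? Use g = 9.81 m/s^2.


Formula: Fb = rho * g * V
Substituting: Fb = 1028.5 * 9.81 * 2841.1
Intermediate: 1028.5 * 9.81 = 10089.585
Result: Fb = 10089.585 * 2841.1 ≈ 28666000 N (5 s.f.)

28666000 N


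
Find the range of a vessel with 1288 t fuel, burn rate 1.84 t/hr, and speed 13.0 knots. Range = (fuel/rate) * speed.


Formula: endurance = fuel / rate; range = endurance * speed
Step 1 — endurance = 1288 / 1.84 = 700.0 hours
Step 2 — range = 700.0 * 13.0 ≈ 9100.0 nautical miles (5 s.f.)

9100.0 NM


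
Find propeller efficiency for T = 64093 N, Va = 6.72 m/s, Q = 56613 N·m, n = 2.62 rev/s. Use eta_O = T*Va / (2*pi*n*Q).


Formula: eta = T * Va / (2 * pi * n * Q)
Step 1 — numerator = T * Va = 64093 * 6.72 = 430704.96
Step 2 — 2 * pi * n = 2 * pi * 2.62 = 16.461946
Step 3 — denominator = 16.461946 * 56613 = 931960.15
Step 4 — eta = 430704.96 / 931960.15 ≈ 0.46215 (5 s.f.)

0.46215


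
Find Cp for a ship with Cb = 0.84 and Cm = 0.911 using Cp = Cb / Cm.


Formula: Cp = Cb / Cm
Substituting: Cp = 0.84 / 0.911
Result: Cp ≈ 0.92206 (5 s.f.)

0.92206


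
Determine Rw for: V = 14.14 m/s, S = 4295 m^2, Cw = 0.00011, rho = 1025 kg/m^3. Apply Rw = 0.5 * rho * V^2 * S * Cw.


Formula: Rw = 0.5 * rho * V^2 * S * Cw
Step 1 — V^2 = 14.14^2 = 199.9396
Step 2 — 0.5 * rho * V^2 = 0.5 * 1025 * 199.9396 = 102469.045
Step 3 — Rw = 102469.045 * 4295 * 0.00011 ≈ 48412 N (5 s.f.)

48412 N


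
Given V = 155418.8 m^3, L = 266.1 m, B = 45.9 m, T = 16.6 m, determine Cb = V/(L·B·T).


Formula: Cb = V / (L * B * T)
Step 1 — L * B * T = 266.1 * 45.9 * 16.6 = 202752.234 m^3
Step 2 — Cb = 155418.8 / 202752.234 ≈ 0.76655 (5 s.f.)

0.76655


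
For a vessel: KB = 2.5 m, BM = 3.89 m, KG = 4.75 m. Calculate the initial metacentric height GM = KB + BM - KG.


Formula: GM = KB + BM - KG
Step 1 — KM = KB + BM = 2.5 + 3.89 = 6.39 m
Step 2 — GM = KM - KG = 6.39 - 4.75 = 1.64 m

1.64 m


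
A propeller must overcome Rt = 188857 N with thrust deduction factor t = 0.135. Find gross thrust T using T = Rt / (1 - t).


Formula: T = Rt / (1 - t)
Step 1 — (1 - t) = 1 - 0.135 = 0.865
Step 2 — T = 188857 / 0.865 ≈ 218330 N (5 s.f.)

218330 N


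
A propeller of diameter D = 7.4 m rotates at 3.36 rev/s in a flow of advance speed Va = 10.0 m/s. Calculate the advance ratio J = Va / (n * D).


Formula: J = Va / (n * D)
Step 1 — n * D = 3.36 * 7.4 = 24.864
Step 2 — J = 10.0 / 24.864 ≈ 0.40219 (5 s.f.)

0.40219


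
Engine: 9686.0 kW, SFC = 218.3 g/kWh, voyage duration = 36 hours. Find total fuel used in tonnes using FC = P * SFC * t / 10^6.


Formula: FC (tonnes) = P * SFC * t / 1,000,000
Step 1 — P * SFC * t = 9686.0 * 218.3 * 36 = 76120336.8 g
Step 2 — FC (tonnes) = 76120336.8 / 1,000,000 ≈ 76.120 tonnes (5 s.f.)

76.120 tonnes


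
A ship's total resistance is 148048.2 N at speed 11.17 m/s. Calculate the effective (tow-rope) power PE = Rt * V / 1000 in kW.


Formula: PE = Rt * V / 1000 (kW)
Step 1 — PE (W) = 148048.2 * 11.17 = 1653698.394 W
Step 2 — PE (kW) = 1653698.394 / 1000 ≈ 1653.7 kW (5 s.f.)

1653.7 kW


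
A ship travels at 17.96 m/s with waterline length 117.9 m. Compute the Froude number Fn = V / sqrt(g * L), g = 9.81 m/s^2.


Formula: Fn = V / sqrt(g * L)
Step 1 — g * L = 9.81 * 117.9 = 1156.599
Step 2 — sqrt(g * L) = sqrt(1156.599) = 34.008808
Step 3 — Fn = 17.96 / 34.008808 ≈ 0.52810 (5 s.f.)

0.52810


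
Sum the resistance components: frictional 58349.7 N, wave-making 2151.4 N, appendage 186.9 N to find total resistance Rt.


Formula: Rt = Rf + Rw + Ra
Substituting: Rt = 58349.7 + 2151.4 + 186.9
Result: Rt = 60688.0 N

60688.0 N


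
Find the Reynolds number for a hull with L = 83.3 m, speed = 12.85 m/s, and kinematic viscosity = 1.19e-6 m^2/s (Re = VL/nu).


Formula: Re = V * L / nu
Step 1 — V * L = 12.85 * 83.3 = 1070.405 m^2/s
Step 2 — Re = 1070.405 / 1.19e-6 = 9.00e+08

9.00e+08


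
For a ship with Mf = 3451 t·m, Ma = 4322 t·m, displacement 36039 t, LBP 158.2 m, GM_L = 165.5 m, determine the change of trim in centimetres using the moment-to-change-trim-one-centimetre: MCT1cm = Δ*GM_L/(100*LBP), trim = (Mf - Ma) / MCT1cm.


Formula: net trimming moment = Mf - Ma; MCT1cm = Δ*GM_L/(100*LBP); trim = net moment / MCT1cm
Step 1 — net trimming moment = 3451 - 4322 = -871 t·m
Step 2 — MCT1cm = 36039 * 165.5 / (100 * 158.2) = 377.0199 t·m/cm
Step 3 — trim = -871 / 377.0199 ≈ -2.3102 cm (5 s.f.)

-2.3102 cm


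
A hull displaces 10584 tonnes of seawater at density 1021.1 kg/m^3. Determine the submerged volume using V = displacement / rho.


Formula: V = mass / rho
Step 1 — convert tonnes to kg: 10584 t * 1000 = 10584000 kg
Step 2 — V = 10584000 / 1021.1 ≈ 10365 m^3 (5 s.f.)

10365 m^3


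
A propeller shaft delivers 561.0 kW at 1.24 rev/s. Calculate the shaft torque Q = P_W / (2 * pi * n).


Formula: Q = P_W / (2 * pi * n)
Step 1 — P_W = 561.0 kW * 1000 = 561000.0 W
Step 2 — 2 * pi * n = 2 * pi * 1.24 = 7.79115
Step 3 — Q = 561000.0 / 7.79115 ≈ 72005 N·m (5 s.f.)

72005 N·m


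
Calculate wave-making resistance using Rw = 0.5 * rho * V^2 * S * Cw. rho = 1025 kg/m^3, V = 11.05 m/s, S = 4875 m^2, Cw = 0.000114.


Formula: Rw = 0.5 * rho * V^2 * S * Cw
Step 1 — V^2 = 11.05^2 = 122.1025
Step 2 — 0.5 * rho * V^2 = 0.5 * 1025 * 122.1025 = 62577.53125
Step 3 — Rw = 62577.53125 * 4875 * 0.000114 ≈ 34777 N (5 s.f.)

34777 N


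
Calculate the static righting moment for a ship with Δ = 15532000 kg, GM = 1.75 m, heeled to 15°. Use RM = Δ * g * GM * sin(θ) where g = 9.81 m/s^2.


Formula: GZ = GM * sin(theta); RM = disp * g * GZ
Step 1 — GZ = 1.75 * sin(15°) = 1.75 * 0.258819 = 0.452933 m
Step 2 — RM = 15532000 * 9.81 * 0.452933 ≈ 69013000 N·m (5 s.f.)

69013000 N·m


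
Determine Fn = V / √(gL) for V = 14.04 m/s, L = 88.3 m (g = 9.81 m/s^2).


Formula: Fn = V / sqrt(g * L)
Step 1 — g * L = 9.81 * 88.3 = 866.223
Step 2 — sqrt(g * L) = sqrt(866.223) = 29.431667
Step 3 — Fn = 14.04 / 29.431667 ≈ 0.47704 (5 s.f.)

0.47704


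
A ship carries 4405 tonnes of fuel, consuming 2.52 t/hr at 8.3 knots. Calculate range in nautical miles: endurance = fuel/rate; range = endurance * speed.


Formula: endurance = fuel / rate; range = endurance * speed
Step 1 — endurance = 4405 / 2.52 = 1748.0159 hours
Step 2 — range = 1748.0159 * 8.3 ≈ 14509 nautical miles (5 s.f.)

14509 NM


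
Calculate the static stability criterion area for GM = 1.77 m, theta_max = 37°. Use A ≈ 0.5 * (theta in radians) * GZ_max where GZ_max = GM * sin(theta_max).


Formula: GZ_max = GM * sin(theta); Area = 0.5 * theta_rad * GZ_max
Step 1 — GZ_max = 1.77 * sin(37°) = 1.77 * 0.601815 = 1.065213 m
Step 2 — theta_rad = 37 * pi/180 = 0.645772 rad
Step 3 — Area = 0.5 * 0.645772 * 1.065213 ≈ 0.34394 m·rad (5 s.f.)

0.34394 m·rad


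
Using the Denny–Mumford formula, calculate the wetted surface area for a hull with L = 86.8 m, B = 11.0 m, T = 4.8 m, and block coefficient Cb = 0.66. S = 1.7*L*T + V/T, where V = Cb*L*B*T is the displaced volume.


Formula: S = 1.7*L*T + V/T with V = Cb*L*B*T, i.e. S = L * (1.7*T + Cb*B)
Step 1 — 1.7*T = 1.7 * 4.8 = 8.16 m
Step 2 — Cb*B = 0.66 * 11.0 = 7.26 m
Step 3 — 1.7*T + Cb*B = 8.16 + 7.26 = 15.42 m
Step 4 — S = 86.8 * 15.42 ≈ 1338.5 m^2 (5 s.f.)

1338.5 m^2


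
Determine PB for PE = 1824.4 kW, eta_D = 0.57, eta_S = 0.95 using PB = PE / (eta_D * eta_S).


Formula: PB = PE / (eta_D * eta_S)
Step 1 — combined efficiency = eta_D * eta_S = 0.57 * 0.95 = 0.5415
Step 2 — PB = 1824.4 / 0.5415 ≈ 3369.2 kW (5 s.f.)

3369.2 kW


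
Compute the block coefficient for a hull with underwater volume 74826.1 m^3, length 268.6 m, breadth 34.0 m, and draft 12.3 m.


Formula: Cb = V / (L * B * T)
Step 1 — L * B * T = 268.6 * 34.0 * 12.3 = 112328.52 m^3
Step 2 — Cb = 74826.1 / 112328.52 ≈ 0.66614 (5 s.f.)

0.66614


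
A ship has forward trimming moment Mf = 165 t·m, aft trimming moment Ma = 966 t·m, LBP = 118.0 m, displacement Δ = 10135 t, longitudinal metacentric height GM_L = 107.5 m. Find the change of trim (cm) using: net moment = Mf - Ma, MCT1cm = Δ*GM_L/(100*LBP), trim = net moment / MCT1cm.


Formula: net trimming moment = Mf - Ma; MCT1cm = Δ*GM_L/(100*LBP); trim = net moment / MCT1cm
Step 1 — net trimming moment = 165 - 966 = -801 t·m
Step 2 — MCT1cm = 10135 * 107.5 / (100 * 118.0) = 92.3316 t·m/cm
Step 3 — trim = -801 / 92.3316 ≈ -8.6753 cm (5 s.f.)

-8.6753 cm


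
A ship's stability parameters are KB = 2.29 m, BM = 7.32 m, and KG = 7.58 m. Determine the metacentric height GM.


Formula: GM = KB + BM - KG
Step 1 — KM = KB + BM = 2.29 + 7.32 = 9.61 m
Step 2 — GM = KM - KG = 9.61 - 7.58 = 2.03 m

2.03 m


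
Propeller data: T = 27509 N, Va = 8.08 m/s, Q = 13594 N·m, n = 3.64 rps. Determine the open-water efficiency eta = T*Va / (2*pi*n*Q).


Formula: eta = T * Va / (2 * pi * n * Q)
Step 1 — numerator = T * Va = 27509 * 8.08 = 222272.72
Step 2 — 2 * pi * n = 2 * pi * 3.64 = 22.870795
Step 3 — denominator = 22.870795 * 13594 = 310905.59
Step 4 — eta = 222272.72 / 310905.59 ≈ 0.71492 (5 s.f.)

0.71492


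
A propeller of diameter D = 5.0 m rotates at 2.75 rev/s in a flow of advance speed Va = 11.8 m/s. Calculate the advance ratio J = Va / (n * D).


Formula: J = Va / (n * D)
Step 1 — n * D = 2.75 * 5.0 = 13.75
Step 2 — J = 11.8 / 13.75 ≈ 0.85818 (5 s.f.)

0.85818


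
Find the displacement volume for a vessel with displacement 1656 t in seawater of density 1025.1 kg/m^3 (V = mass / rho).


Formula: V = mass / rho
Step 1 — convert tonnes to kg: 1656 t * 1000 = 1656000 kg
Step 2 — V = 1656000 / 1025.1 ≈ 1615.5 m^3 (5 s.f.)

1615.5 m^3


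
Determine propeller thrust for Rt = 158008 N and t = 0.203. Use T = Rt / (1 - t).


Formula: T = Rt / (1 - t)
Step 1 — (1 - t) = 1 - 0.203 = 0.797
Step 2 — T = 158008 / 0.797 ≈ 198250 N (5 s.f.)

198250 N


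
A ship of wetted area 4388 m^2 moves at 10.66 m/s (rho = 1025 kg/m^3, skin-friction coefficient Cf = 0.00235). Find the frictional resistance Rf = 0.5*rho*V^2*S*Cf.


Formula: Rf = 0.5 * rho * V^2 * S * Cf
Step 1 — V^2 = 10.66^2 = 113.6356
Step 2 — 0.5 * rho * V^2 = 0.5 * 1025 * 113.6356 = 58238.245
Step 3 — Rf = 58238.245 * 4388 * 0.00235 ≈ 600540 N (5 s.f.)

600540 N


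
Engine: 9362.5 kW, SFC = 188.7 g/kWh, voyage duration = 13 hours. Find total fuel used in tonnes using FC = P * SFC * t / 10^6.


Formula: FC (tonnes) = P * SFC * t / 1,000,000
Step 1 — P * SFC * t = 9362.5 * 188.7 * 13 = 22967148.75 g
Step 2 — FC (tonnes) = 22967148.75 / 1,000,000 ≈ 22.967 tonnes (5 s.f.)

22.967 tonnes


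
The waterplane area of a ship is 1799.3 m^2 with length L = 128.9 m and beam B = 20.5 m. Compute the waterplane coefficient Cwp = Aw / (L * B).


Formula: Cwp = Aw / (L * B)
Step 1 — L * B = 128.9 * 20.5 = 2642.45 m^2
Step 2 — Cwp = 1799.3 / 2642.45 ≈ 0.68092 (5 s.f.)

0.68092


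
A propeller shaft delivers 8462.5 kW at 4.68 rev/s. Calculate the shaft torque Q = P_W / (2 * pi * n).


Formula: Q = P_W / (2 * pi * n)
Step 1 — P_W = 8462.5 kW * 1000 = 8462500.0 W
Step 2 — 2 * pi * n = 2 * pi * 4.68 = 29.405307
Step 3 — Q = 8462500.0 / 29.405307 ≈ 287790 N·m (5 s.f.)

287790 N·m


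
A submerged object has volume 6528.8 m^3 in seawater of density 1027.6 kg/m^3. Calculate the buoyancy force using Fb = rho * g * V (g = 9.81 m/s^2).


Formula: Fb = rho * g * V
Substituting: Fb = 1027.6 * 9.81 * 6528.8
Intermediate: 1027.6 * 9.81 = 10080.756
Result: Fb = 10080.756 * 6528.8 ≈ 65815000 N (5 s.f.)

65815000 N


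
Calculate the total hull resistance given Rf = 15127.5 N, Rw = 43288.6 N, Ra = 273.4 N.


Formula: Rt = Rf + Rw + Ra
Substituting: Rt = 15127.5 + 43288.6 + 273.4
Result: Rt = 58689.5 N

58689.5 N


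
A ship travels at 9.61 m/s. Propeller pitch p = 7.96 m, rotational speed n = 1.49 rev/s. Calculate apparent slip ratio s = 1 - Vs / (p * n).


Formula: s = 1 - Vs / (p * n)
Step 1 — p * n = 7.96 * 1.49 = 11.8604
Step 2 — Vs / (p*n) = 9.61 / 11.8604 = 0.810259 (6 d.p.)
Step 3 — s = 1 - 0.810259 = 0.189741

0.189741


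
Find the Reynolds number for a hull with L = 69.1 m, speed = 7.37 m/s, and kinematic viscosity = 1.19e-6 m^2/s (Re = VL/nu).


Formula: Re = V * L / nu
Step 1 — V * L = 7.37 * 69.1 = 509.267 m^2/s
Step 2 — Re = 509.267 / 1.19e-6 = 4.28e+08

4.28e+08


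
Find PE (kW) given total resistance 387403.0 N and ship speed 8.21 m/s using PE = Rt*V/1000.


Formula: PE = Rt * V / 1000 (kW)
Step 1 — PE (W) = 387403.0 * 8.21 = 3180578.63 W
Step 2 — PE (kW) = 3180578.63 / 1000 ≈ 3180.6 kW (5 s.f.)

3180.6 kW


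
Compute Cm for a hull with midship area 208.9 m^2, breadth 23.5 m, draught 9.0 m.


Formula: Cm = Am / (B * T)
Step 1 — B * T = 23.5 * 9.0 = 211.5 m^2
Step 2 — Cm = 208.9 / 211.5 ≈ 0.98771 (5 s.f.)

0.98771


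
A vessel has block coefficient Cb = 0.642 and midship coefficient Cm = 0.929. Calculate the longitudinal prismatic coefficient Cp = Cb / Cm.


Formula: Cp = Cb / Cm
Substituting: Cp = 0.642 / 0.929
Result: Cp ≈ 0.69107 (5 s.f.)

0.69107


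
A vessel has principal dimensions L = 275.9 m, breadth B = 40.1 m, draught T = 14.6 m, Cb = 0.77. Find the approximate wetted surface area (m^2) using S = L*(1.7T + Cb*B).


Formula: S = 1.7*L*T + V/T with V = Cb*L*B*T, i.e. S = L * (1.7*T + Cb*B)
Step 1 — 1.7*T = 1.7 * 14.6 = 24.82 m
Step 2 — Cb*B = 0.77 * 40.1 = 30.877 m
Step 3 — 1.7*T + Cb*B = 24.82 + 30.877 = 55.697 m
Step 4 — S = 275.9 * 55.697 ≈ 15367 m^2 (5 s.f.)

15367 m^2


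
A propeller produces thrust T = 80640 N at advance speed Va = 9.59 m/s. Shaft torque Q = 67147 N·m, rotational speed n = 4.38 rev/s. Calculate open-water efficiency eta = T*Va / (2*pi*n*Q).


Formula: eta = T * Va / (2 * pi * n * Q)
Step 1 — numerator = T * Va = 80640 * 9.59 = 773337.6
Step 2 — 2 * pi * n = 2 * pi * 4.38 = 27.520352
Step 3 — denominator = 27.520352 * 67147 = 1847909.08
Step 4 — eta = 773337.6 / 1847909.08 ≈ 0.41849 (5 s.f.)

0.41849


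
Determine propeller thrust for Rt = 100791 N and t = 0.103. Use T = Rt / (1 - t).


Formula: T = Rt / (1 - t)
Step 1 — (1 - t) = 1 - 0.103 = 0.897
Step 2 — T = 100791 / 0.897 ≈ 112360 N (5 s.f.)

112360 N


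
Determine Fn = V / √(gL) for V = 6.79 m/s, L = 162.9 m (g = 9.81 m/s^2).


Formula: Fn = V / sqrt(g * L)
Step 1 — g * L = 9.81 * 162.9 = 1598.049
Step 2 — sqrt(g * L) = sqrt(1598.049) = 39.975605
Step 3 — Fn = 6.79 / 39.975605 ≈ 0.16985 (5 s.f.)

0.16985


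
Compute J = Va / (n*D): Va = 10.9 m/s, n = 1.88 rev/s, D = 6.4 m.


Formula: J = Va / (n * D)
Step 1 — n * D = 1.88 * 6.4 = 12.032
Step 2 — J = 10.9 / 12.032 ≈ 0.90592 (5 s.f.)

0.90592


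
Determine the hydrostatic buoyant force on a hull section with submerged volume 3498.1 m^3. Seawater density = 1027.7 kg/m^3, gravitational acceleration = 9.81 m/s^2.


Formula: Fb = rho * g * V
Substituting: Fb = 1027.7 * 9.81 * 3498.1
Intermediate: 1027.7 * 9.81 = 10081.737
Result: Fb = 10081.737 * 3498.1 ≈ 35267000 N (5 s.f.)

35267000 N


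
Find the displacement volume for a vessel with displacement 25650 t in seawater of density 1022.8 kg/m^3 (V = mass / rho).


Formula: V = mass / rho
Step 1 — convert tonnes to kg: 25650 t * 1000 = 25650000 kg
Step 2 — V = 25650000 / 1022.8 ≈ 25078 m^3 (5 s.f.)

25078 m^3


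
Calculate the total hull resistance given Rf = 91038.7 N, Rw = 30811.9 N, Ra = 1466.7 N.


Formula: Rt = Rf + Rw + Ra
Substituting: Rt = 91038.7 + 30811.9 + 1466.7
Result: Rt = 123317.3 N

123317.3 N


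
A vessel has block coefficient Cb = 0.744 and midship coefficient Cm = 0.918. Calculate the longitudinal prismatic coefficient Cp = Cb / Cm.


Formula: Cp = Cb / Cm
Substituting: Cp = 0.744 / 0.918
Result: Cp ≈ 0.81046 (5 s.f.)

0.81046


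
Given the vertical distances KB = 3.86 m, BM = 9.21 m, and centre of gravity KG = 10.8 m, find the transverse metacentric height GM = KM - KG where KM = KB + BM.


Formula: GM = KB + BM - KG
Step 1 — KM = KB + BM = 3.86 + 9.21 = 13.07 m
Step 2 — GM = KM - KG = 13.07 - 10.8 = 2.27 m

2.27 m


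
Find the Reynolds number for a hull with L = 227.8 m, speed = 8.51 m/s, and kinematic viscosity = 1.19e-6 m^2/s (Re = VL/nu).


Formula: Re = V * L / nu
Step 1 — V * L = 8.51 * 227.8 = 1938.578 m^2/s
Step 2 — Re = 1938.578 / 1.19e-6 = 1.63e+09

1.63e+09


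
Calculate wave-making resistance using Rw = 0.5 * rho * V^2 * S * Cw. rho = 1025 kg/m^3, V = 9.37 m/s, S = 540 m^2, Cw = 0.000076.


Formula: Rw = 0.5 * rho * V^2 * S * Cw
Step 1 — V^2 = 9.37^2 = 87.7969
Step 2 — 0.5 * rho * V^2 = 0.5 * 1025 * 87.7969 = 44995.91125
Step 3 — Rw = 44995.91125 * 540 * 0.000076 ≈ 1846.6 N (5 s.f.)

1846.6 N
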